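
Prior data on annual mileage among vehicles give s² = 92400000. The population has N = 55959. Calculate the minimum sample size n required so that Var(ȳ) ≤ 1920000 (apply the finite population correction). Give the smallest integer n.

49

Without fpc, n₀ = s²/D = 92400000/1920000 = 48.1250.
With fpc, (1 − n/N)·s²/n ≤ D requires n ≥ n₀/(1 + n₀/N) = 48.1250/(1 + 48.1250/55959) = 48.0836.
Rounding up, n = 49.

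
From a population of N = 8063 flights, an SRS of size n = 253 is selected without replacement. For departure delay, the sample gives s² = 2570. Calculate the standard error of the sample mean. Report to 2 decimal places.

Under SRS without replacement, Var(ȳ) = (1 − f)·s²/n with f = n/N = 253/8063 = 0.03137790.
Var(ȳ) = (1 − 0.03137790)·2570/253 = 0.96862210·10.158103 = 9.8393628.
SE(ȳ) = √(9.8393628) = 3.14.

3.14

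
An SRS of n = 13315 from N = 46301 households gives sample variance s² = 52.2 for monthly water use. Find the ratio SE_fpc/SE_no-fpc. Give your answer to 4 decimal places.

0.8441

f = n/N = 13315/46301 = 0.28757478.
SE_no-fpc = √(s²/n) = 0.062613022; SE_fpc = √((1−f)s²/n) = 0.0528487.
Ratio = √(1−f) = 0.84405285.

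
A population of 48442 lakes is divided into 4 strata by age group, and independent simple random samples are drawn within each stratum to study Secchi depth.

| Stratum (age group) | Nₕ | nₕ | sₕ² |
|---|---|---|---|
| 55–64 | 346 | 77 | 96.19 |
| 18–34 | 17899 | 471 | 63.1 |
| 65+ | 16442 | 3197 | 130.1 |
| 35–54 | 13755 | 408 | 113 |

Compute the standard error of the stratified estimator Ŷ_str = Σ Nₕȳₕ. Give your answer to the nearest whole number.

10080

Var(Ŷ_str) = Σₕ Nₕ²(1 − fₕ)sₕ²/nₕ.
55–64: 346²·(1 − 77/346)·96.19/77 = 116269.97.
18–34: 17899²·(1 − 471/17899)·63.1/471 = 4.1791193 × 10^7.
65+: 16442²·(1 − 3197/16442)·130.1/3197 = 8.8621943 × 10^6.
35–54: 13755²·(1 − 408/13755)·113/408 = 5.0846672 × 10^7.
Sum = 1.0161633 × 10^8.
SE = √(1.0161633 × 10^8) = 10080.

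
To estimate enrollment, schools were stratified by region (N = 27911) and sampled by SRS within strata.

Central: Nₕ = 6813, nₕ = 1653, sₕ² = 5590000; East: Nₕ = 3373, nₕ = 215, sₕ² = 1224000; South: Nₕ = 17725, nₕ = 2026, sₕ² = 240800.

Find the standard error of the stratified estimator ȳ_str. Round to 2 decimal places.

Var(ȳ_str) = Σₕ Wₕ²(1 − fₕ)sₕ²/nₕ with Wₕ = Nₕ/N, N = 27911.
Central: Wₕ = 0.24409731; term = 0.24409731²·(1 − 0.24262439)·5590000/1653 = 152.60763.
East: Wₕ = 0.12084841; term = 0.12084841²·(1 − 0.06374148)·1224000/215 = 77.843191.
South: Wₕ = 0.63505428; term = 0.63505428²·(1 − 0.11430183)·240800/2026 = 42.454573.
Sum = 272.90539.
SE = √(272.90539) = 16.52.

16.52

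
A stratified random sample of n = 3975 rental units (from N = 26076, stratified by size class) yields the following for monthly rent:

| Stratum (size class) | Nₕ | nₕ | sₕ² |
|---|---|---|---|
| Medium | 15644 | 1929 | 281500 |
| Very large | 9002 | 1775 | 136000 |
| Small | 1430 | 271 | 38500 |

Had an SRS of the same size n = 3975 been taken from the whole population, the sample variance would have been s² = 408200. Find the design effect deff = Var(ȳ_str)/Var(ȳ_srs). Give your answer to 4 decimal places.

Var(ȳ_str) = Σ Wₕ²(1−fₕ)sₕ²/nₕ with Wₕ = Nₕ/26076:
  Medium: (15644/26076)²·(1−1929/15644)·281500/1929 = 46.04769
  Very large: (9002/26076)²·(1−1775/9002)·136000/1775 = 7.3308726
  Small: (1430/26076)²·(1−271/1430)·38500/271 = 0.34628124
  → Var(ȳ_str) = 53.724844.
Var(ȳ_srs) = (1 − 3975/26076)·408200/3975 = 87.037582.
deff = 53.724844 / 87.037582 = 0.6173.

0.6173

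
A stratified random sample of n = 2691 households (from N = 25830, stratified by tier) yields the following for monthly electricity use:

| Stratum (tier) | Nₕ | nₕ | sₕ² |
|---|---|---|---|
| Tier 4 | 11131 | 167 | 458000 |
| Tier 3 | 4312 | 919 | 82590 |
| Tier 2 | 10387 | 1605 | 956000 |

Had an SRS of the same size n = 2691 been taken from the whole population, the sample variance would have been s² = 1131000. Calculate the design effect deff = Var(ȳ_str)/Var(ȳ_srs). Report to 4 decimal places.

Var(ȳ_str) = Σ Wₕ²(1−fₕ)sₕ²/nₕ with Wₕ = Nₕ/25830:
  Tier 4: (11131/25830)²·(1−167/11131)·458000/167 = 501.65299
  Tier 3: (4312/25830)²·(1−919/4312)·82590/919 = 1.9707238
  Tier 2: (10387/25830)²·(1−1605/10387)·956000/1605 = 81.43622
  → Var(ȳ_str) = 585.05993.
Var(ȳ_srs) = (1 − 2691/25830)·1131000/2691 = 376.50356.
deff = 585.05993 / 376.50356 = 1.5539.

1.5539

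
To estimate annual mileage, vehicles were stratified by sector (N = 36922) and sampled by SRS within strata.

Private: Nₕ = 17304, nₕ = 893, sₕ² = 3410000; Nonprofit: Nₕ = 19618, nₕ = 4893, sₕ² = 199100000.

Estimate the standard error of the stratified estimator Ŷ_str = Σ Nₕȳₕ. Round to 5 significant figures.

Var(Ŷ_str) = Σₕ Nₕ²(1 − fₕ)sₕ²/nₕ.
Private: 17304²·(1 − 893/17304)·3410000/893 = 1.0843874 × 10^12.
Nonprofit: 19618²·(1 − 4893/19618)·199100000/4893 = 1.1754552 × 10^13.
Sum = 1.2838939 × 10^13.
SE = √(1.2838939 × 10^13) = 3.5831 × 10^6.

3.5831 × 10^6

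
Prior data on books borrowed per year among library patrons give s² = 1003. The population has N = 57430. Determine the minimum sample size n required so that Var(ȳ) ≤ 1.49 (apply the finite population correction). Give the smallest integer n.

666

Without fpc, n₀ = s²/D = 1003/1.49 = 673.1544.
With fpc, (1 − n/N)·s²/n ≤ D requires n ≥ n₀/(1 + n₀/N) = 673.1544/(1 + 673.1544/57430) = 665.3556.
Rounding up, n = 666.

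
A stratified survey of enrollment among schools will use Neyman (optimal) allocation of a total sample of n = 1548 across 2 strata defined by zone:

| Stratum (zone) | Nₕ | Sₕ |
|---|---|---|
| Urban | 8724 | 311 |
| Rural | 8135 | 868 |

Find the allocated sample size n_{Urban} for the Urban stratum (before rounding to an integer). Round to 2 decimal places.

Neyman allocation: nₕ = n·NₕSₕ / Σⱼ NⱼSⱼ.
Σ NⱼSⱼ = 8724·311 + 8135·868 = 9.774344 × 10^6.
n_{Urban} = 1548·8724·311 / (9.774344 × 10^6) = 429.69.

429.69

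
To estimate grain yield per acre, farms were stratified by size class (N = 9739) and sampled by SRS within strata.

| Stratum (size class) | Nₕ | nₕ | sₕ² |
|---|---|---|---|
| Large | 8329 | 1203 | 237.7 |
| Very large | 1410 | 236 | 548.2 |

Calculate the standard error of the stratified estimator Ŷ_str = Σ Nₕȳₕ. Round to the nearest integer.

Var(Ŷ_str) = Σₕ Nₕ²(1 − fₕ)sₕ²/nₕ.
Large: 8329²·(1 − 1203/8329)·237.7/1203 = 1.1727413 × 10^7.
Very large: 1410²·(1 − 236/1410)·548.2/236 = 3.8451584 × 10^6.
Sum = 1.5572571 × 10^7.
SE = √(1.5572571 × 10^7) = 3946.

3946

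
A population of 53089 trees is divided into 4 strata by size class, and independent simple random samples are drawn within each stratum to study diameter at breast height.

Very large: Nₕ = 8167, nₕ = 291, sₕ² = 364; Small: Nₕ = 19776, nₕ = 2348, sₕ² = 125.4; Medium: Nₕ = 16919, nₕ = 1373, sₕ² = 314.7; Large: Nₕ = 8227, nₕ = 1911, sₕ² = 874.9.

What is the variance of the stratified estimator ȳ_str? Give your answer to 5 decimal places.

0.06491

Var(ȳ_str) = Σₕ Wₕ²(1 − fₕ)sₕ²/nₕ with Wₕ = Nₕ/N, N = 53089.
Very large: Wₕ = 0.15383601; term = 0.15383601²·(1 − 0.03563120)·364/291 = 0.028547466.
Small: Wₕ = 0.37250655; term = 0.37250655²·(1 − 0.11872977)·125.4/2348 = 0.00653095.
Medium: Wₕ = 0.31869125; term = 0.31869125²·(1 − 0.08115137)·314.7/1373 = 0.021389984.
Large: Wₕ = 0.15496619; term = 0.15496619²·(1 − 0.23228394)·874.9/1911 = 0.0084405794.
Sum = 0.064908979.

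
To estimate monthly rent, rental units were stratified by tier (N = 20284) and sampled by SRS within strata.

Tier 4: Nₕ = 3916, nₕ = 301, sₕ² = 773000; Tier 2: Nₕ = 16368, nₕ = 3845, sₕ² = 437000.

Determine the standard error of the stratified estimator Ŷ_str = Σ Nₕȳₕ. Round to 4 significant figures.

244200

Var(Ŷ_str) = Σₕ Nₕ²(1 − fₕ)sₕ²/nₕ.
Tier 4: 3916²·(1 − 301/3916)·773000/301 = 3.6354986 × 10^10.
Tier 2: 16368²·(1 − 3845/16368)·437000/3845 = 2.3296415 × 10^10.
Sum = 5.9651401 × 10^10.
SE = √(5.9651401 × 10^10) = 244200.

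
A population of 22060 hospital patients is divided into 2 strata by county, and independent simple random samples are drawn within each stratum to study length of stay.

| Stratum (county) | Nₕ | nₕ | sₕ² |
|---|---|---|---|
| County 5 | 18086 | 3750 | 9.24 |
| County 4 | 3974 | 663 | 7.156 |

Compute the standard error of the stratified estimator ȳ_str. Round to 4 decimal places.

0.0401

Var(ȳ_str) = Σₕ Wₕ²(1 − fₕ)sₕ²/nₕ with Wₕ = Nₕ/N, N = 22060.
County 5: Wₕ = 0.81985494; term = 0.81985494²·(1 − 0.20734270)·9.24/3750 = 0.001312805.
County 4: Wₕ = 0.18014506; term = 0.18014506²·(1 − 0.16683442)·7.156/663 = 2.9183195 × 10^-4.
Sum = 0.001604637.
SE = √(0.001604637) = 0.0401.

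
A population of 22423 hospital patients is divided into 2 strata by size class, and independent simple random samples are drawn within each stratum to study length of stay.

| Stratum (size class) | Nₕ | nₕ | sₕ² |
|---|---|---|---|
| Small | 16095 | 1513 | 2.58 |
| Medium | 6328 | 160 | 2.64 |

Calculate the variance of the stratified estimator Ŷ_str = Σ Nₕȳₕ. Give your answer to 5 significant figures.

Var(Ŷ_str) = Σₕ Nₕ²(1 − fₕ)sₕ²/nₕ.
Small: 16095²·(1 − 1513/16095)·2.58/1513 = 400210.84.
Medium: 6328²·(1 − 160/6328)·2.64/160 = 644013.22.
Sum = 1.0442241 × 10^6.

1.0442 × 10^6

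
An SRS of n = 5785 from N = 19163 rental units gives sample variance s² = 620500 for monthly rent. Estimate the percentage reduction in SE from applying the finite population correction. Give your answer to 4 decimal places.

f = n/N = 5785/19163 = 0.30188384.
SE_no-fpc = √(s²/n) = 10.356648; SE_fpc = √((1−f)s²/n) = 8.6533258.
Ratio = √(1−f) = 0.83553346. Reduction = 100·(1 − 0.83553346) = 16.4467%.

16.4467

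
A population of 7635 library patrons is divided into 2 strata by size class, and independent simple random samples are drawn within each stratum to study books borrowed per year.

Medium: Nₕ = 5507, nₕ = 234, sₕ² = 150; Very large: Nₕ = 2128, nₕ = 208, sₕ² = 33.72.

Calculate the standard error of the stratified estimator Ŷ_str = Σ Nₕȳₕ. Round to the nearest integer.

4391

Var(Ŷ_str) = Σₕ Nₕ²(1 − fₕ)sₕ²/nₕ.
Medium: 5507²·(1 − 234/5507)·150/234 = 1.8614366 × 10^7.
Very large: 2128²·(1 − 208/2128)·33.72/208 = 662364.55.
Sum = 1.9276731 × 10^7.
SE = √(1.9276731 × 10^7) = 4391.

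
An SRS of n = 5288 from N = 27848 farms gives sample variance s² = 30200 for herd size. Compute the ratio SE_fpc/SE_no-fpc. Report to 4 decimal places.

0.9001

f = n/N = 5288/27848 = 0.18988796.
SE_no-fpc = √(s²/n) = 2.389779; SE_fpc = √((1−f)s²/n) = 2.1509499.
Ratio = √(1−f) = 0.90006224.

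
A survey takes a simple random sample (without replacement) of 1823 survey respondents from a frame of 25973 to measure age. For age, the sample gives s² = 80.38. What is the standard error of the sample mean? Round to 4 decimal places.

Under SRS without replacement, Var(ȳ) = (1 − f)·s²/n with f = n/N = 1823/25973 = 0.07018827.
Var(ȳ) = (1 − 0.07018827)·80.38/1823 = 0.92981173·0.044092156 = 0.040997404.
SE(ȳ) = √(0.040997404) = 0.2025.

0.2025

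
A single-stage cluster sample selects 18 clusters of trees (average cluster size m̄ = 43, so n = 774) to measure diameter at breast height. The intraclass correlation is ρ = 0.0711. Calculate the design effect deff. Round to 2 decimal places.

deff = 1 + (43 − 1)·0.0711 = 1 + 2.9862 = 3.9862.

3.99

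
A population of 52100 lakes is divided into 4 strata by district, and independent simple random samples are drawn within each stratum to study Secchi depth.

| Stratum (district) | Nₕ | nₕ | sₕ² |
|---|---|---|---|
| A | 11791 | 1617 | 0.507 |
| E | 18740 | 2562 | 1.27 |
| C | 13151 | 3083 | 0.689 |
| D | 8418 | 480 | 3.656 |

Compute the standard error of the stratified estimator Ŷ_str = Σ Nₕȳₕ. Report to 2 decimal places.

852.32

Var(Ŷ_str) = Σₕ Nₕ²(1 − fₕ)sₕ²/nₕ.
A: 11791²·(1 − 1617/11791)·0.507/1617 = 37613.202.
E: 18740²·(1 − 2562/18740)·1.27/2562 = 150286.17.
C: 13151²·(1 − 3083/13151)·0.689/3083 = 29590.185.
D: 8418²·(1 − 480/8418)·3.656/480 = 508961.54.
Sum = 726451.1.
SE = √(726451.1) = 852.32.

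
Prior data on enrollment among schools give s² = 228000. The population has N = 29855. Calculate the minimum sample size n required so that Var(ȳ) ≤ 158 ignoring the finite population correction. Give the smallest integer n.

1444

Without fpc, n₀ = s²/D = 228000/158 = 1443.0380.
Rounding up, n = 1444.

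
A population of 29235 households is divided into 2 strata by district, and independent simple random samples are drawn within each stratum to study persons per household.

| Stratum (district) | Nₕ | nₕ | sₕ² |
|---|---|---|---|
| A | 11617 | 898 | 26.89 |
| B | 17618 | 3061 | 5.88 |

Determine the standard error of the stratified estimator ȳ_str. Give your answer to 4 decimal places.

Var(ȳ_str) = Σₕ Wₕ²(1 − fₕ)sₕ²/nₕ with Wₕ = Nₕ/N, N = 29235.
A: Wₕ = 0.39736617; term = 0.39736617²·(1 − 0.07730051)·26.89/898 = 0.0043627118.
B: Wₕ = 0.60263383; term = 0.60263383²·(1 − 0.17374276)·5.88/3061 = 5.7641635 × 10^-4.
Sum = 0.0049391282.
SE = √(0.0049391282) = 0.0703.

0.0703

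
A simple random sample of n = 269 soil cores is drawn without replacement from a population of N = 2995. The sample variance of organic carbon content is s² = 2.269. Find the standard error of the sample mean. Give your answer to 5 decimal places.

Under SRS without replacement, Var(ȳ) = (1 − f)·s²/n with f = n/N = 269/2995 = 0.08981636.
Var(ȳ) = (1 − 0.08981636)·2.269/269 = 0.91018364·0.0084349442 = 0.0076773482.
SE(ȳ) = √(0.0076773482) = 0.08762.

0.08762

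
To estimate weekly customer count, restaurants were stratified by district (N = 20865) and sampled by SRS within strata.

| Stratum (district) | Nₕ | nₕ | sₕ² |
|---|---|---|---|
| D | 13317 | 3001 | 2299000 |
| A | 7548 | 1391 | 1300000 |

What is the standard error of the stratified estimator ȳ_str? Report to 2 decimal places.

18.48

Var(ȳ_str) = Σₕ Wₕ²(1 − fₕ)sₕ²/nₕ with Wₕ = Nₕ/N, N = 20865.
D: Wₕ = 0.63824587; term = 0.63824587²·(1 − 0.22535106)·2299000/3001 = 241.74301.
A: Wₕ = 0.36175413; term = 0.36175413²·(1 − 0.18428723)·1300000/1391 = 99.765524.
Sum = 341.50853.
SE = √(341.50853) = 18.48.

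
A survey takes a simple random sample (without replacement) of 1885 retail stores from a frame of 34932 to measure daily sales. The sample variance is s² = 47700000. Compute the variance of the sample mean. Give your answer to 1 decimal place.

23939.5

Under SRS without replacement, Var(ȳ) = (1 − f)·s²/n with f = n/N = 1885/34932 = 0.05396198.
Var(ȳ) = (1 − 0.05396198)·47700000/1885 = 0.94603802·25305.04 = 23939.53.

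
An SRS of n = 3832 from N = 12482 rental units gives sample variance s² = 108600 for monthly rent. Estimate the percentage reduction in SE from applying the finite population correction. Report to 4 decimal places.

16.7535

f = n/N = 3832/12482 = 0.30700208.
SE_no-fpc = √(s²/n) = 5.3235601; SE_fpc = √((1−f)s²/n) = 4.4316773.
Ratio = √(1−f) = 0.83246496. Reduction = 100·(1 − 0.83246496) = 16.7535%.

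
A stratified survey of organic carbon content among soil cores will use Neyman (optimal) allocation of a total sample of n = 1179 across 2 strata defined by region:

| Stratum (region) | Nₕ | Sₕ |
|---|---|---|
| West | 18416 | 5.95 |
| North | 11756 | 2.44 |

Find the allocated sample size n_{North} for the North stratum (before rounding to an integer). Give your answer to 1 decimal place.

Neyman allocation: nₕ = n·NₕSₕ / Σⱼ NⱼSⱼ.
Σ NⱼSⱼ = 18416·5.95 + 11756·2.44 = 138259.84.
n_{North} = 1179·11756·2.44 / 138259.84 = 244.6.

244.6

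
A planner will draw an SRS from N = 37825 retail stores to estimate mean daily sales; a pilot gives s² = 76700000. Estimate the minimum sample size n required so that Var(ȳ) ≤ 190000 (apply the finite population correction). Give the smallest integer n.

Without fpc, n₀ = s²/D = 76700000/190000 = 403.6842.
With fpc, (1 − n/N)·s²/n ≤ D requires n ≥ n₀/(1 + n₀/N) = 403.6842/(1 + 403.6842/37825) = 399.4214.
Rounding up, n = 400.

400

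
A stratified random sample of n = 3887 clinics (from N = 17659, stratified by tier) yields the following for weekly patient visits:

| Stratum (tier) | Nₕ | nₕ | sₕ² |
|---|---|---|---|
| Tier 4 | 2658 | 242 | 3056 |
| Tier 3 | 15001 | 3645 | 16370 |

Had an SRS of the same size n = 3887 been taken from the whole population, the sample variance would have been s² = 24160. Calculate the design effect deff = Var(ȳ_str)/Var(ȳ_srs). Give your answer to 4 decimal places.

Var(ȳ_str) = Σ Wₕ²(1−fₕ)sₕ²/nₕ with Wₕ = Nₕ/17659:
  Tier 4: (2658/17659)²·(1−242/2658)·3056/242 = 0.26005049
  Tier 3: (15001/17659)²·(1−3645/15001)·16370/3645 = 2.4533784
  → Var(ȳ_str) = 2.7134289.
Var(ȳ_srs) = (1 − 3887/17659)·24160/3887 = 4.8474495.
deff = 2.7134289 / 4.8474495 = 0.5598.

0.5598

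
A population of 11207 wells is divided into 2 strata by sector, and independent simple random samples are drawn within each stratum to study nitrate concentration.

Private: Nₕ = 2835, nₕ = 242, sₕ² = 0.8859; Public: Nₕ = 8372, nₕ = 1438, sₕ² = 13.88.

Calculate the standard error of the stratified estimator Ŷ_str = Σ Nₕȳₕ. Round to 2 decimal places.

Var(Ŷ_str) = Σₕ Nₕ²(1 − fₕ)sₕ²/nₕ.
Private: 2835²·(1 − 242/2835)·0.8859/242 = 26910.695.
Public: 8372²·(1 − 1438/8372)·13.88/1438 = 560329.69.
Sum = 587240.39.
SE = √(587240.39) = 766.32.

766.32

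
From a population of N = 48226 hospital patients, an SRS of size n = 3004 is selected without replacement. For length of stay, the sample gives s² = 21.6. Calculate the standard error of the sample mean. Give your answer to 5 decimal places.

Under SRS without replacement, Var(ȳ) = (1 − f)·s²/n with f = n/N = 3004/48226 = 0.06229005.
Var(ȳ) = (1 − 0.06229005)·21.6/3004 = 0.93770995·0.0071904128 = 0.0067425216.
SE(ȳ) = √(0.0067425216) = 0.08211.

0.08211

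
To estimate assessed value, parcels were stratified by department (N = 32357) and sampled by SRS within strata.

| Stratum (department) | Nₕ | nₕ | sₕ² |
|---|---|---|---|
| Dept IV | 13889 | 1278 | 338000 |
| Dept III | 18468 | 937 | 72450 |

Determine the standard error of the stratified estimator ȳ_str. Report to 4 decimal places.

Var(ȳ_str) = Σₕ Wₕ²(1 − fₕ)sₕ²/nₕ with Wₕ = Nₕ/N, N = 32357.
Dept IV: Wₕ = 0.42924251; term = 0.42924251²·(1 − 0.09201526)·338000/1278 = 44.245576.
Dept III: Wₕ = 0.57075749; term = 0.57075749²·(1 − 0.05073641)·72450/937 = 23.910511.
Sum = 68.156087.
SE = √(68.156087) = 8.2557.

8.2557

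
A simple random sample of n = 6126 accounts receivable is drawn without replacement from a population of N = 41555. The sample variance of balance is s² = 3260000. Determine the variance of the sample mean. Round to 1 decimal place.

Under SRS without replacement, Var(ȳ) = (1 − f)·s²/n with f = n/N = 6126/41555 = 0.14741908.
Var(ȳ) = (1 − 0.14741908)·3260000/6126 = 0.85258092·532.15802 = 453.70777.

453.7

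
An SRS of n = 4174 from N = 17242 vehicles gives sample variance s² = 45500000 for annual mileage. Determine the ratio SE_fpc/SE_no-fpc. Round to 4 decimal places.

f = n/N = 4174/17242 = 0.24208329.
SE_no-fpc = √(s²/n) = 104.40697; SE_fpc = √((1−f)s²/n) = 90.895047.
Ratio = √(1−f) = 0.87058412.

0.8706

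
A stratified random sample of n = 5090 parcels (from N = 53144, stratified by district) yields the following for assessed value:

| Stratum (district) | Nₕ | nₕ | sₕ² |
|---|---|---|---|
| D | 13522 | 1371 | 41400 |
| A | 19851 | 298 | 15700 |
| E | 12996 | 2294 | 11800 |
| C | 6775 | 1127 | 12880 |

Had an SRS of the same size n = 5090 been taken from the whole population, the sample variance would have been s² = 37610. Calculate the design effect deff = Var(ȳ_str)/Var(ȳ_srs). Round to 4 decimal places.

1.4077

Var(ȳ_str) = Σ Wₕ²(1−fₕ)sₕ²/nₕ with Wₕ = Nₕ/53144:
  D: (13522/53144)²·(1−1371/13522)·41400/1371 = 1.7567395
  A: (19851/53144)²·(1−298/19851)·15700/298 = 7.2405357
  E: (12996/53144)²·(1−2294/12996)·11800/2294 = 0.25331142
  C: (6775/53144)²·(1−1127/6775)·12880/1127 = 0.15484153
  → Var(ȳ_str) = 9.4054282.
Var(ȳ_srs) = (1 − 5090/53144)·37610/5090 = 6.6812982.
deff = 9.4054282 / 6.6812982 = 1.4077.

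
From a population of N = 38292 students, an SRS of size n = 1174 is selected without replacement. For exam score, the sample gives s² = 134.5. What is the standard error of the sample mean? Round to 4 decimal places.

0.3332

Under SRS without replacement, Var(ȳ) = (1 − f)·s²/n with f = n/N = 1174/38292 = 0.03065915.
Var(ȳ) = (1 − 0.03065915)·134.5/1174 = 0.96934085·0.11456559 = 0.1110531.
SE(ȳ) = √(0.1110531) = 0.3332.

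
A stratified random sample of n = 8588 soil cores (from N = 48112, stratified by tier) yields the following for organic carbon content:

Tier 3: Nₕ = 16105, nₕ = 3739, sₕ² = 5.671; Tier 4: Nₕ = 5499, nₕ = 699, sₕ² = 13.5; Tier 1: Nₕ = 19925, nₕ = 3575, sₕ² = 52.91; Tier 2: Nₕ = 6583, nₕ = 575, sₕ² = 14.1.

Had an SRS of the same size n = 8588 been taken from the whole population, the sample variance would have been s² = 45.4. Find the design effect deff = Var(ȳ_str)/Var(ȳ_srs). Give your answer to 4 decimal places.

0.6569

Var(ȳ_str) = Σ Wₕ²(1−fₕ)sₕ²/nₕ with Wₕ = Nₕ/48112:
  Tier 3: (16105/48112)²·(1−3739/16105)·5.671/3739 = 1.3049303 × 10^-4
  Tier 4: (5499/48112)²·(1−699/5499)·13.5/699 = 2.2022911 × 10^-4
  Tier 1: (19925/48112)²·(1−3575/19925)·52.91/3575 = 0.0020829123
  Tier 2: (6583/48112)²·(1−575/6583)·14.1/575 = 4.1898476 × 10^-4
  → Var(ȳ_str) = 0.0028526192.
Var(ȳ_srs) = (1 − 8588/48112)·45.4/8588 = 0.0043428147.
deff = 0.0028526192 / 0.0043428147 = 0.6569.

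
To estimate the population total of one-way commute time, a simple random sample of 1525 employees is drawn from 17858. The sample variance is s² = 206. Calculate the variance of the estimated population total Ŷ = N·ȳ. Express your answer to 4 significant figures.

Var(Ŷ) = N²·Var(ȳ) = N²·(1 − n/N)·s²/n.
f = 1525/17858 = 0.08539590; Var(ȳ) = 0.91460410·206/1525 = 0.12354652.
Var(Ŷ) = 17858² · 0.12354652 = 3.9399994 × 10^7.

3.940 × 10^7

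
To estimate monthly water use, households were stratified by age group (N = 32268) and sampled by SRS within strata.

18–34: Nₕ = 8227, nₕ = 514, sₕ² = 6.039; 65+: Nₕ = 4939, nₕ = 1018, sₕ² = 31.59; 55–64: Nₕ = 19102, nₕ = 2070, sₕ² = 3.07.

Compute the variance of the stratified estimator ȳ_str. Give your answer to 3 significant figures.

0.00176

Var(ȳ_str) = Σₕ Wₕ²(1 − fₕ)sₕ²/nₕ with Wₕ = Nₕ/N, N = 32268.
18–34: Wₕ = 0.25495847; term = 0.25495847²·(1 − 0.06247721)·6.039/514 = 7.1601586 × 10^-4.
65+: Wₕ = 0.15306186; term = 0.15306186²·(1 − 0.20611460)·31.59/1018 = 5.7715654 × 10^-4.
55–64: Wₕ = 0.59197967; term = 0.59197967²·(1 − 0.10836562)·3.07/2070 = 4.6341322 × 10^-4.
Sum = 0.0017565856.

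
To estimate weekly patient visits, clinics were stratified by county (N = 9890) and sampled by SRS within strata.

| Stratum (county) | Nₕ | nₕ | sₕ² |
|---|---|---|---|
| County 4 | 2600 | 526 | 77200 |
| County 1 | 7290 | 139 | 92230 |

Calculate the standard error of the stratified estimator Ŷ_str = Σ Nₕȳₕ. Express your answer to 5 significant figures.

Var(Ŷ_str) = Σₕ Nₕ²(1 − fₕ)sₕ²/nₕ.
County 4: 2600²·(1 − 526/2600)·77200/526 = 7.9143209 × 10^8.
County 1: 7290²·(1 − 139/7290)·92230/139 = 3.4590092 × 10^10.
Sum = 3.5381524 × 10^10.
SE = √(3.5381524 × 10^10) = 188100.

188100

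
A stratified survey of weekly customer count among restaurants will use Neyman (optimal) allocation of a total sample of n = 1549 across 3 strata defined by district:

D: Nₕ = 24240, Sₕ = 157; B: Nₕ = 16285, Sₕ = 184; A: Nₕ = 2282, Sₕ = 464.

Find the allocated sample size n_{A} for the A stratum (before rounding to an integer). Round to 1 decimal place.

Neyman allocation: nₕ = n·NₕSₕ / Σⱼ NⱼSⱼ.
Σ NⱼSⱼ = 24240·157 + 16285·184 + 2282·464 = 7.860968 × 10^6.
n_{A} = 1549·2282·464 / (7.860968 × 10^6) = 208.6.

208.6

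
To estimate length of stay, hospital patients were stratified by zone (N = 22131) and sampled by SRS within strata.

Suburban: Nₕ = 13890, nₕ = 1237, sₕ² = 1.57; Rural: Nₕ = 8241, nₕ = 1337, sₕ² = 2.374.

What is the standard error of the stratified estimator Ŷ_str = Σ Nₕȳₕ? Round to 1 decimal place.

569.3

Var(Ŷ_str) = Σₕ Nₕ²(1 − fₕ)sₕ²/nₕ.
Suburban: 13890²·(1 − 1237/13890)·1.57/1237 = 223062.06.
Rural: 8241²·(1 − 1337/8241)·2.374/1337 = 101025.27.
Sum = 324087.33.
SE = √(324087.33) = 569.3.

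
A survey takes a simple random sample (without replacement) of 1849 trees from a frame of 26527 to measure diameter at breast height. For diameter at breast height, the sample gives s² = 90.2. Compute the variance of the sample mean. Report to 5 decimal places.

0.04538

Under SRS without replacement, Var(ȳ) = (1 − f)·s²/n with f = n/N = 1849/26527 = 0.06970257.
Var(ȳ) = (1 − 0.06970257)·90.2/1849 = 0.93029743·0.048783126 = 0.045382817.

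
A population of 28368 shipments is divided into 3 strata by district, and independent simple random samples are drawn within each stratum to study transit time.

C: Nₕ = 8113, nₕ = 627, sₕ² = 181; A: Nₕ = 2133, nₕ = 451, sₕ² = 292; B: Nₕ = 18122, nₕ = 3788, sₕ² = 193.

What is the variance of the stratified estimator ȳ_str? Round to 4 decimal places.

0.0411

Var(ȳ_str) = Σₕ Wₕ²(1 − fₕ)sₕ²/nₕ with Wₕ = Nₕ/N, N = 28368.
C: Wₕ = 0.28599126; term = 0.28599126²·(1 − 0.07728337)·181/627 = 0.021786371.
A: Wₕ = 0.07519036; term = 0.07519036²·(1 − 0.21143929)·292/451 = 0.0028864612.
B: Wₕ = 0.63881839; term = 0.63881839²·(1 − 0.20902770)·193/3788 = 0.016446119.
Sum = 0.041118951.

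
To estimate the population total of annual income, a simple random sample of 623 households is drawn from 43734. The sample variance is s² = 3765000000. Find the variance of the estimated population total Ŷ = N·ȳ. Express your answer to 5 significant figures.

1.1394 × 10^16

Var(Ŷ) = N²·Var(ȳ) = N²·(1 − n/N)·s²/n.
f = 623/43734 = 0.01424521; Var(ȳ) = 0.98575479·3765000000/623 = 5.9572501 × 10^6.
Var(Ŷ) = 43734² · (5.9572501 × 10^6) = 1.139421 × 10^16.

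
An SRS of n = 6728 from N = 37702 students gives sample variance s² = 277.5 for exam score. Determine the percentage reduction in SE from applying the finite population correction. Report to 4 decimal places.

f = n/N = 6728/37702 = 0.17845207.
SE_no-fpc = √(s²/n) = 0.20308998; SE_fpc = √((1−f)s²/n) = 0.1840793.
Ratio = √(1−f) = 0.90639281. Reduction = 100·(1 − 0.90639281) = 9.3607%.

9.3607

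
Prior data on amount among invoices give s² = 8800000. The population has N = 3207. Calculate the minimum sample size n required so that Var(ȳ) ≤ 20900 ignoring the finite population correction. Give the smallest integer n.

422

Without fpc, n₀ = s²/D = 8800000/20900 = 421.0526.
Rounding up, n = 422.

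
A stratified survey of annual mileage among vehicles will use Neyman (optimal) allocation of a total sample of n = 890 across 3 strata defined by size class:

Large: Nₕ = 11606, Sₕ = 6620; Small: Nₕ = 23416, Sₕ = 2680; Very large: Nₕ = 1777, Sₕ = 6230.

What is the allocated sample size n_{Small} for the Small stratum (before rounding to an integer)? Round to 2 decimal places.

370.72

Neyman allocation: nₕ = n·NₕSₕ / Σⱼ NⱼSⱼ.
Σ NⱼSⱼ = 11606·6620 + 23416·2680 + 1777·6230 = 1.5065731 × 10^8.
n_{Small} = 890·23416·2680 / (1.5065731 × 10^8) = 370.72.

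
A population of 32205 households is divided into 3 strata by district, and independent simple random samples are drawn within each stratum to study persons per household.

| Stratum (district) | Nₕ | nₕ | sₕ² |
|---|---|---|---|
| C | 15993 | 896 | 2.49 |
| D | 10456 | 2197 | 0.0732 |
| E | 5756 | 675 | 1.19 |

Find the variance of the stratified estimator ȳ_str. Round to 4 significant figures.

Var(ȳ_str) = Σₕ Wₕ²(1 − fₕ)sₕ²/nₕ with Wₕ = Nₕ/N, N = 32205.
C: Wₕ = 0.49659991; term = 0.49659991²·(1 − 0.05602451)·2.49/896 = 6.4694196 × 10^-4.
D: Wₕ = 0.32467008; term = 0.32467008²·(1 − 0.21011859)·0.0732/2197 = 2.7741341 × 10^-6.
E: Wₕ = 0.17873001; term = 0.17873001²·(1 − 0.11726894)·1.19/675 = 4.971261 × 10^-5.
Sum = 6.994287 × 10^-4.

6.994 × 10^-4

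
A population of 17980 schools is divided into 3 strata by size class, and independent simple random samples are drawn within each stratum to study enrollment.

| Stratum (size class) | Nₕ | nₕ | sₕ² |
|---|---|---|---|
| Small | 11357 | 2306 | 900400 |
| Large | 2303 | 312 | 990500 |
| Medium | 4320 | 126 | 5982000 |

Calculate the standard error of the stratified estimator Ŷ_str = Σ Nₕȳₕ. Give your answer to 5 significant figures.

956490

Var(Ŷ_str) = Σₕ Nₕ²(1 − fₕ)sₕ²/nₕ.
Small: 11357²·(1 − 2306/11357)·900400/2306 = 4.0136211 × 10^10.
Large: 2303²·(1 − 312/2303)·990500/312 = 1.4556772 × 10^10.
Medium: 4320²·(1 − 126/4320)·5982000/126 = 8.6017742 × 10^11.
Sum = 9.148704 × 10^11.
SE = √(9.148704 × 10^11) = 956490.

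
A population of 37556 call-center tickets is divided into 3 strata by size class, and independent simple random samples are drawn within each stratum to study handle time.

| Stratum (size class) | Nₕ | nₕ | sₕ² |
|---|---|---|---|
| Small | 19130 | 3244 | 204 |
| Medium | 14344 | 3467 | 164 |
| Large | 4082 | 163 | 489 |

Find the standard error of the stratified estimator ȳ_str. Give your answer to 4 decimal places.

Var(ȳ_str) = Σₕ Wₕ²(1 − fₕ)sₕ²/nₕ with Wₕ = Nₕ/N, N = 37556.
Small: Wₕ = 0.50937267; term = 0.50937267²·(1 − 0.16957658)·204/3244 = 0.013549404.
Medium: Wₕ = 0.38193631; term = 0.38193631²·(1 − 0.24170385)·164/3467 = 0.0052325182.
Large: Wₕ = 0.10869102; term = 0.10869102²·(1 − 0.03993141)·489/163 = 0.034025997.
Sum = 0.052807919.
SE = √(0.052807919) = 0.2298.

0.2298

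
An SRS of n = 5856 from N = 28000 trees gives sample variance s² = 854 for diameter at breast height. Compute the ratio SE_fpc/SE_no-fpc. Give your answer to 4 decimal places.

0.8893

f = n/N = 5856/28000 = 0.20914286.
SE_no-fpc = √(s²/n) = 0.38188131; SE_fpc = √((1−f)s²/n) = 0.33960762.
Ratio = √(1−f) = 0.88930149.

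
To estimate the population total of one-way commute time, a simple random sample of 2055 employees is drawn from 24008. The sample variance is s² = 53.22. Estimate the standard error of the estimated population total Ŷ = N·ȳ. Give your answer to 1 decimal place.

3694.5

Var(Ŷ) = N²·Var(ȳ) = N²·(1 − n/N)·s²/n.
f = 2055/24008 = 0.08559647; Var(ȳ) = 0.91440353·53.22/2055 = 0.023681049.
Var(Ŷ) = 24008² · 0.023681049 = 1.3649379 × 10^7.
SE(Ŷ) = √(1.3649379 × 10^7) = 3694.5.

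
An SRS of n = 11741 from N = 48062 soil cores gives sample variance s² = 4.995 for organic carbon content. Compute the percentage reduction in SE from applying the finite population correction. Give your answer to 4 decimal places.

13.0683

f = n/N = 11741/48062 = 0.24428863.
SE_no-fpc = √(s²/n) = 0.020626009; SE_fpc = √((1−f)s²/n) = 0.017930532.
Ratio = √(1−f) = 0.86931661. Reduction = 100·(1 − 0.86931661) = 13.0683%.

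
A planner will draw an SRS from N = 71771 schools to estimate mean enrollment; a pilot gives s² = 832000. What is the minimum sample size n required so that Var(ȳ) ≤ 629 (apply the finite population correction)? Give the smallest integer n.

1299

Without fpc, n₀ = s²/D = 832000/629 = 1322.7345.
With fpc, (1 − n/N)·s²/n ≤ D requires n ≥ n₀/(1 + n₀/N) = 1322.7345/(1 + 1322.7345/71771) = 1298.7977.
Rounding up, n = 1299.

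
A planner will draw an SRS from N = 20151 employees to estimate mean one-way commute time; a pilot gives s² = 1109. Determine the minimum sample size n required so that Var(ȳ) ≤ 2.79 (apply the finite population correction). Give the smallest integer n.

Without fpc, n₀ = s²/D = 1109/2.79 = 397.4910.
With fpc, (1 − n/N)·s²/n ≤ D requires n ≥ n₀/(1 + n₀/N) = 397.4910/(1 + 397.4910/20151) = 389.8019.
Rounding up, n = 390.

390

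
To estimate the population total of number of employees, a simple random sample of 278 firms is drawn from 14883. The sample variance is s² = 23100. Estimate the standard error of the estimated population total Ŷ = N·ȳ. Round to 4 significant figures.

134400

Var(Ŷ) = N²·Var(ȳ) = N²·(1 − n/N)·s²/n.
f = 278/14883 = 0.01867903; Var(ȳ) = 0.98132097·23100/278 = 81.541419.
Var(Ŷ) = 14883² · 81.541419 = 1.8061725 × 10^10.
SE(Ŷ) = √(1.8061725 × 10^10) = 134400.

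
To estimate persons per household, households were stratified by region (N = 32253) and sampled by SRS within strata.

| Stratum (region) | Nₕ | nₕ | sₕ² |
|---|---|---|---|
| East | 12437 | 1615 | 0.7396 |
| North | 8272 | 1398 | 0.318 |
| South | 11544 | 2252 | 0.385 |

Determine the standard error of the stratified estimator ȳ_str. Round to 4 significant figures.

Var(ȳ_str) = Σₕ Wₕ²(1 − fₕ)sₕ²/nₕ with Wₕ = Nₕ/N, N = 32253.
East: Wₕ = 0.38560754; term = 0.38560754²·(1 − 0.12985447)·0.7396/1615 = 5.9252586 × 10^-5.
North: Wₕ = 0.25647227; term = 0.25647227²·(1 − 0.16900387)·0.318/1398 = 1.2433682 × 10^-5.
South: Wₕ = 0.35792019; term = 0.35792019²·(1 − 0.19507970)·0.385/2252 = 1.7628592 × 10^-5.
Sum = 8.931486 × 10^-5.
SE = √(8.931486 × 10^-5) = 0.009451.

0.009451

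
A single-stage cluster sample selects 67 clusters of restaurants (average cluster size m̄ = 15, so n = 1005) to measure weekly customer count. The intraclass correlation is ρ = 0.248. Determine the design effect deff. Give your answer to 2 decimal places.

4.47

deff = 1 + (15 − 1)·0.248 = 1 + 3.472 = 4.472.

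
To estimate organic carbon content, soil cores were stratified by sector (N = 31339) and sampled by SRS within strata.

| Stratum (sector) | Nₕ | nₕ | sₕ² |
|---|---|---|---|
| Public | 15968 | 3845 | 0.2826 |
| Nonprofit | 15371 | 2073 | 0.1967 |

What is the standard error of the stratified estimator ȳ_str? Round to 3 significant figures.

0.00585

Var(ȳ_str) = Σₕ Wₕ²(1 − fₕ)sₕ²/nₕ with Wₕ = Nₕ/N, N = 31339.
Public: Wₕ = 0.50952487; term = 0.50952487²·(1 − 0.24079409)·0.2826/3845 = 1.448659 × 10^-5.
Nonprofit: Wₕ = 0.49047513; term = 0.49047513²·(1 − 0.13486435)·0.1967/2073 = 1.9748006 × 10^-5.
Sum = 3.4234596 × 10^-5.
SE = √(3.4234596 × 10^-5) = 0.00585.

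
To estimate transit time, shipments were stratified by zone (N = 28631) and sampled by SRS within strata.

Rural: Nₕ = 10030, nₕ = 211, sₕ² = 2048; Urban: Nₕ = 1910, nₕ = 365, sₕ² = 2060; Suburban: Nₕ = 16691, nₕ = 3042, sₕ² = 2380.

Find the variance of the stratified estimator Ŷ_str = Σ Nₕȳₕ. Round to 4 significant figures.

1.151 × 10^9

Var(Ŷ_str) = Σₕ Nₕ²(1 − fₕ)sₕ²/nₕ.
Rural: 10030²·(1 − 211/10030)·2048/211 = 9.5590711 × 10^8.
Urban: 1910²·(1 − 365/1910)·2060/365 = 1.6654677 × 10^7.
Suburban: 16691²·(1 − 3042/16691)·2380/3042 = 1.7823826 × 10^8.
Sum = 1.1508 × 10^9.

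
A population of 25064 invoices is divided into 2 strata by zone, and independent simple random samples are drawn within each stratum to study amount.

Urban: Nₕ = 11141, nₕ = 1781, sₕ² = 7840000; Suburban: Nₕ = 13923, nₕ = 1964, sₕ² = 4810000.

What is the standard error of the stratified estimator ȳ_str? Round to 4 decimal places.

37.1463

Var(ȳ_str) = Σₕ Wₕ²(1 − fₕ)sₕ²/nₕ with Wₕ = Nₕ/N, N = 25064.
Urban: Wₕ = 0.44450207; term = 0.44450207²·(1 − 0.15985998)·7840000/1781 = 730.72069.
Suburban: Wₕ = 0.55549793; term = 0.55549793²·(1 − 0.14106155)·4810000/1964 = 649.12826.
Sum = 1379.849.
SE = √(1379.849) = 37.1463.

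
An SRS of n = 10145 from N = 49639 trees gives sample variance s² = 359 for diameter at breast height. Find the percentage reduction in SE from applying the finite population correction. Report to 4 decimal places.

f = n/N = 10145/49639 = 0.20437559.
SE_no-fpc = √(s²/n) = 0.18811403; SE_fpc = √((1−f)s²/n) = 0.16779354.
Ratio = √(1−f) = 0.89197781. Reduction = 100·(1 − 0.89197781) = 10.8022%.

10.8022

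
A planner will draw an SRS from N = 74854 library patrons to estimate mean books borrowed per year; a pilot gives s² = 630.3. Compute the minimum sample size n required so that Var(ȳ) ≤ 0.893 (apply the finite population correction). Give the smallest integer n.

700

Without fpc, n₀ = s²/D = 630.3/0.893 = 705.8231.
With fpc, (1 − n/N)·s²/n ≤ D requires n ≥ n₀/(1 + n₀/N) = 705.8231/(1 + 705.8231/74854) = 699.2298.
Rounding up, n = 700.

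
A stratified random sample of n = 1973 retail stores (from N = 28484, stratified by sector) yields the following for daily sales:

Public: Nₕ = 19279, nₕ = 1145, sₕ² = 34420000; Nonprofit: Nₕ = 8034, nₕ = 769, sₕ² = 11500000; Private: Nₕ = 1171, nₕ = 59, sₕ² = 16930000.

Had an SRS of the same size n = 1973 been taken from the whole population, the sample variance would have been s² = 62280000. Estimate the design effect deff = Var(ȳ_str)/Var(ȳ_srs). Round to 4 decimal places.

Var(ȳ_str) = Σ Wₕ²(1−fₕ)sₕ²/nₕ with Wₕ = Nₕ/28484:
  Public: (19279/28484)²·(1−1145/19279)·34420000/1145 = 12953.333
  Nonprofit: (8034/28484)²·(1−769/8034)·11500000/769 = 1075.8135
  Private: (1171/28484)²·(1−59/1171)·16930000/59 = 460.53716
  → Var(ȳ_str) = 14489.684.
Var(ȳ_srs) = (1 − 1973/28484)·62280000/1973 = 29379.652.
deff = 14489.684 / 29379.652 = 0.4932.

0.4932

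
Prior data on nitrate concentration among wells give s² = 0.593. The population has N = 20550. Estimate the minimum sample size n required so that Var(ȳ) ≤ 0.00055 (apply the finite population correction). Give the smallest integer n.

1025

Without fpc, n₀ = s²/D = 0.593/0.00055 = 1078.1818.
With fpc, (1 − n/N)·s²/n ≤ D requires n ≥ n₀/(1 + n₀/N) = 1078.1818/(1 + 1078.1818/20550) = 1024.4336.
Rounding up, n = 1025.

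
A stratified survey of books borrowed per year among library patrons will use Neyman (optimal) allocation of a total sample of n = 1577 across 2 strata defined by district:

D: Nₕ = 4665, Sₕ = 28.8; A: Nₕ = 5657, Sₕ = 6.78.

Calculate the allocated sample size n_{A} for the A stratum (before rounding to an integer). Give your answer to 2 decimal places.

Neyman allocation: nₕ = n·NₕSₕ / Σⱼ NⱼSⱼ.
Σ NⱼSⱼ = 4665·28.8 + 5657·6.78 = 172706.46.
n_{A} = 1577·5657·6.78 / 172706.46 = 350.22.

350.22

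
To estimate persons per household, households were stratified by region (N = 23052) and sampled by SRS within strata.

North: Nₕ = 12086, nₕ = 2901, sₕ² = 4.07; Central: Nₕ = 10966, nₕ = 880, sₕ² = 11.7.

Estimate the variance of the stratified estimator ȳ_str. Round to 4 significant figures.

Var(ȳ_str) = Σₕ Wₕ²(1 − fₕ)sₕ²/nₕ with Wₕ = Nₕ/N, N = 23052.
North: Wₕ = 0.52429290; term = 0.52429290²·(1 − 0.24002979)·4.07/2901 = 2.9308339 × 10^-4.
Central: Wₕ = 0.47570710; term = 0.47570710²·(1 − 0.08024804)·11.7/880 = 0.0027672804.
Sum = 0.0030603638.

0.003060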